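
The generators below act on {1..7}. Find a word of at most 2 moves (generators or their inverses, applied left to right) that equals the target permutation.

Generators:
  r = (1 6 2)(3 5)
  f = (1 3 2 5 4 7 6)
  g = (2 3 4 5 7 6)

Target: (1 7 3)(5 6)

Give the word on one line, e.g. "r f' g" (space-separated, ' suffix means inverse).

  after f': (1 6 7 4 5 2 3)
  after g': (1 7 3)(5 6)

f' g'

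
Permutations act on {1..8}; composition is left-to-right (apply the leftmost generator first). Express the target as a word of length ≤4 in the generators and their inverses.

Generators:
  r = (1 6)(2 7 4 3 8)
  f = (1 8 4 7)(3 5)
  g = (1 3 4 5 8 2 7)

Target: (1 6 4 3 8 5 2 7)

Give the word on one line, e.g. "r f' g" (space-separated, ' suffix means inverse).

  after r': (1 6)(2 8 3 4 7)
  after g: (1 6 3 5 8 4)
  after g: (1 6 4 3 8 5 2 7)

r' g g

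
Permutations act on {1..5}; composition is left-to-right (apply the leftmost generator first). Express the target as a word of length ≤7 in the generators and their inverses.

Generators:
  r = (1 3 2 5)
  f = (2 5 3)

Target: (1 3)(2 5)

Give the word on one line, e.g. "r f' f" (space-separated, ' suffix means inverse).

  after f': (2 3 5)
  after f': (2 5 3)
  after r': (1 5)
  after r': (1 2 3)
  after f': (1 3)(2 5)

f' f' r' r' f'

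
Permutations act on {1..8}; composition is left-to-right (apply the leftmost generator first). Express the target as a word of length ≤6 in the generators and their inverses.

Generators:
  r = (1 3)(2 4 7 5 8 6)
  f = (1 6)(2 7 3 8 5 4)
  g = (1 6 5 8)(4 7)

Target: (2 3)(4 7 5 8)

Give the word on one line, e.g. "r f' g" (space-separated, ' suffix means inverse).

  after g: (1 6 5 8)(4 7)
  after f': (2 4)(3 7 5)(6 8)
  after g: (1 6)(2 7 8 5 3 4)
  after f: (2 3)(4 7 5 8)

g f' g f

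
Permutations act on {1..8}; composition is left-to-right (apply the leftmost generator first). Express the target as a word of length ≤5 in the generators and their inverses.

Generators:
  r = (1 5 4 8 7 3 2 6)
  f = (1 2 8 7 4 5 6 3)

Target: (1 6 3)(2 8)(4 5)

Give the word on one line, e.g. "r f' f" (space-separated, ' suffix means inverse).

  after r: (1 5 4 8 7 3 2 6)
  after r: (1 4 7 2)(3 6 5 8)
  after f: (1 5 7 8)
  after f: (1 6 3)(2 8)(4 5)

r r f f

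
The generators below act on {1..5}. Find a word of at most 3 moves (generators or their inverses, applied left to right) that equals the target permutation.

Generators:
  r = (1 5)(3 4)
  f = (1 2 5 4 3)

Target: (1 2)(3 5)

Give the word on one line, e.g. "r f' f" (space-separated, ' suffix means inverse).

  after r: (1 5)(3 4)
  after f': (1 2)(3 5)

r f'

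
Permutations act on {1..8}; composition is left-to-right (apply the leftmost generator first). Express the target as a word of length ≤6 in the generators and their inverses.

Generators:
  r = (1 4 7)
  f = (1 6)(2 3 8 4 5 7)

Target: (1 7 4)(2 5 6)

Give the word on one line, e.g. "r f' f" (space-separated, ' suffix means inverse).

  after f': (1 6)(2 7 5 4 8 3)
  after r: (1 6 4 8 3 2)(5 7)
  after r: (1 6 7 5)(2 4 8 3)
  after f: (2 5 6)
  after r': (1 7 4)(2 5 6)

f' r r f r'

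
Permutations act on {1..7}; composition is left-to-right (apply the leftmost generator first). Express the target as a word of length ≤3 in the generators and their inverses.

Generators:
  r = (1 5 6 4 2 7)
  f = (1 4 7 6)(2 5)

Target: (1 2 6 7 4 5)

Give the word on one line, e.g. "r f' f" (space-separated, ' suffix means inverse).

  after r: (1 5 6 4 2 7)
  after f: (1 2 6 7 4 5)

r f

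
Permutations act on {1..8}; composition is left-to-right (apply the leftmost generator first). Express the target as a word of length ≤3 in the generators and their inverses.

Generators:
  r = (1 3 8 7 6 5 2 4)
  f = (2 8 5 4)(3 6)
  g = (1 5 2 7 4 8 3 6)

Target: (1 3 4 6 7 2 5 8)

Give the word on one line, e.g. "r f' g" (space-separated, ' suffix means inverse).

  after r: (1 3 8 7 6 5 2 4)
  after r: (1 8 6 2)(3 7 5 4)
  after g: (1 3 4 6 7 2 5 8)

r r g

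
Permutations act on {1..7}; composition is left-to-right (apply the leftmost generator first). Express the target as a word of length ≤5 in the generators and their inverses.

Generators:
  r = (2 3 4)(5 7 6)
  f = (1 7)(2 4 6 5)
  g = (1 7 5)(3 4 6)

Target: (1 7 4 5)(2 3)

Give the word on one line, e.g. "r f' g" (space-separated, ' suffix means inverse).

r g' g' g' f'

  after r: (2 3 4)(5 7 6)
  after g': (1 5)(2 6 7 4)
  after g': (1 7 3 6)(2 4)
  after g': (2 3 4)(5 7 6)
  after f': (1 7 4 5)(2 3)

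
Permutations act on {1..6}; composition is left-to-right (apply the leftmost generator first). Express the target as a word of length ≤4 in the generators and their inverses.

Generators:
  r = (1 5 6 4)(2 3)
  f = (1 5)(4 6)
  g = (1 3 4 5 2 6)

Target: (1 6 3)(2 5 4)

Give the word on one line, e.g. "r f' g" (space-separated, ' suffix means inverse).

g g f'

  after g: (1 3 4 5 2 6)
  after g: (1 4 2)(3 5 6)
  after f': (1 6 3)(2 5 4)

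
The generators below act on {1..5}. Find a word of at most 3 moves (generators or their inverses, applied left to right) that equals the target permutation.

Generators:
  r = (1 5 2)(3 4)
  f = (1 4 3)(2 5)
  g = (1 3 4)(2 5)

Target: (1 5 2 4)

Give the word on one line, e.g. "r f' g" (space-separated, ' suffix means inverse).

  after r: (1 5 2)(3 4)
  after f': (1 2 3)
  after f': (1 5 2 4)

r f' f'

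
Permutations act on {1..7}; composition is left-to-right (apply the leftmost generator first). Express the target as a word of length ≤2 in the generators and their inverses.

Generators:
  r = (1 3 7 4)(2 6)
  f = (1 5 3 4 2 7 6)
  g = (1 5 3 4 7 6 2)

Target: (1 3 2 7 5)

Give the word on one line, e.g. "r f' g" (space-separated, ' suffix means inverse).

r' g'

  after r': (1 4 7 3)(2 6)
  after g': (1 3 2 7 5)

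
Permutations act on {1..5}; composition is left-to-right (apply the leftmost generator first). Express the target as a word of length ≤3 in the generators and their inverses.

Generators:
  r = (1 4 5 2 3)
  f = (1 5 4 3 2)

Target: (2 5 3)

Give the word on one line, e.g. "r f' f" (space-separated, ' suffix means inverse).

  after f': (1 2 3 4 5)
  after f': (1 3 5 2 4)
  after r: (2 5 3)

f' f' r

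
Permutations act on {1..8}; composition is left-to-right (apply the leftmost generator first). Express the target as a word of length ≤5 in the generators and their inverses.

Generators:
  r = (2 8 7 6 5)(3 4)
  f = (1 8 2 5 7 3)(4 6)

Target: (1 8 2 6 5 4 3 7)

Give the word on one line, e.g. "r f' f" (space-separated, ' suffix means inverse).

f f r

  after f: (1 8 2 5 7 3)(4 6)
  after f: (1 2 7)(3 8 5)
  after r: (1 8 2 6 5 4 3 7)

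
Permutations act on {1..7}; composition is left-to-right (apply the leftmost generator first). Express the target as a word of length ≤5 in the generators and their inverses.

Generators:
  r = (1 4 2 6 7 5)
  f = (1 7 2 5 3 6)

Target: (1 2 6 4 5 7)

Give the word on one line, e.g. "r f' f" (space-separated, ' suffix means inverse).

  after r: (1 4 2 6 7 5)
  after f: (1 4 5 7 3 6 2)
  after r': (2 5 6 4 7 3)
  after f: (1 7 6 4 2 3 5)
  after f: (1 2 6 4 5 7)

r f r' f f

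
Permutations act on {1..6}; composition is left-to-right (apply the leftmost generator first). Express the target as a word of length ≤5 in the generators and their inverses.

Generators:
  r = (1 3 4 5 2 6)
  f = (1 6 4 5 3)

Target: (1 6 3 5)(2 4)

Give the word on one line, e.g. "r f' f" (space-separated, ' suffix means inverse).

f r' f r

  after f: (1 6 4 5 3)
  after r': (1 2 5)(3 6)
  after f: (1 2 3 4 5 6)
  after r: (1 6 3 5)(2 4)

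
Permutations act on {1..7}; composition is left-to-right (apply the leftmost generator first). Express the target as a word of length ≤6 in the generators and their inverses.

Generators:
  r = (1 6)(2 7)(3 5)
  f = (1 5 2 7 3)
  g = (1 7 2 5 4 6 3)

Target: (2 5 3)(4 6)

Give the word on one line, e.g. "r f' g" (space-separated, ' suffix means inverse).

r f g f

  after r: (1 6)(2 7)(3 5)
  after f: (1 6 5)(2 3)
  after g: (1 3 5 7 2)(4 6)
  after f: (2 5 3)(4 6)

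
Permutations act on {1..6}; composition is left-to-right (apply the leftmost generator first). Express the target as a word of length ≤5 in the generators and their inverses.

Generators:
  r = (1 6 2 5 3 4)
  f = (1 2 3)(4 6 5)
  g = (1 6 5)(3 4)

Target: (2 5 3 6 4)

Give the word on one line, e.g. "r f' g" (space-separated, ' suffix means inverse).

  after g': (1 5 6)(3 4)
  after f': (1 6 3 5 4 2)
  after g': (2 5 3 6 4)

g' f' g'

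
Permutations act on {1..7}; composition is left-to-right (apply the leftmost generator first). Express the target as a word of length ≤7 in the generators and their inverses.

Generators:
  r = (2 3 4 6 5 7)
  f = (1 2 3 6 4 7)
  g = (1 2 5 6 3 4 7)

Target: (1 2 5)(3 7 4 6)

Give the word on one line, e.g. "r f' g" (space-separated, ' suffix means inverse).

r g' r' f' g'

  after r: (2 3 4 6 5 7)
  after g': (1 7)(2 6)(4 5)
  after r': (1 5 3 2 4 6 7)
  after f': (1 5 2 6 4 3)
  after g': (1 2 5)(3 7 4 6)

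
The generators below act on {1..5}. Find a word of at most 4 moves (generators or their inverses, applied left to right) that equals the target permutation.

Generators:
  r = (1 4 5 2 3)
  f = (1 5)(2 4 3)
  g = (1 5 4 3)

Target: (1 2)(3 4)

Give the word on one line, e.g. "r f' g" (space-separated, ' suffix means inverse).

  after r': (1 3 2 5 4)
  after g: (2 4 5 3)
  after r: (1 4 2 5)
  after f': (1 2)(3 4)

r' g r f'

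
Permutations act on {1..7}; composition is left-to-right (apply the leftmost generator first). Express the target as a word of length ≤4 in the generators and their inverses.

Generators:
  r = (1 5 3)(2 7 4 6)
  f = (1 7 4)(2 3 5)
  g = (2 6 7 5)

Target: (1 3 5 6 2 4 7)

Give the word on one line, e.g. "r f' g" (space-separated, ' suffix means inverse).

  after g: (2 6 7 5)
  after r': (1 3 5 6 2 4 7)

g r'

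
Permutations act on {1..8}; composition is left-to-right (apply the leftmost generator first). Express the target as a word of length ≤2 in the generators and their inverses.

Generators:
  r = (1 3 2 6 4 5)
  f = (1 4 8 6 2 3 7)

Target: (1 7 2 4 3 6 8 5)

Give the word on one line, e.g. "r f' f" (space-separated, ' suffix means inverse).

f' r

  after f': (1 7 3 2 6 8 4)
  after r: (1 7 2 4 3 6 8 5)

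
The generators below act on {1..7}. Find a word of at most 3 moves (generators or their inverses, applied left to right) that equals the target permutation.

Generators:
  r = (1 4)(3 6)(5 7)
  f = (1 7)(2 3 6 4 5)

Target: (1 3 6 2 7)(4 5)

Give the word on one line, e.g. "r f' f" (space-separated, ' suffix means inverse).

r' f' r

  after r': (1 4)(3 6)(5 7)
  after f': (1 6 2 5)(4 7)
  after r: (1 3 6 2 7)(4 5)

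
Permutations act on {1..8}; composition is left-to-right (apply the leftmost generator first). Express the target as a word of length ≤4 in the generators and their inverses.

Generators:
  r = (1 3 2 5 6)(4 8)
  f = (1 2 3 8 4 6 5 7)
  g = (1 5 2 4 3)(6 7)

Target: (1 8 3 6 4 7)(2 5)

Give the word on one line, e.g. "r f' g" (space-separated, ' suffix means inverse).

g' f r' f'

  after g': (1 3 4 2 5)(6 7)
  after f: (1 8 4 3 6)(2 7 5)
  after r': (1 4)(2 7)(3 5)
  after f': (1 8 3 6 4 7)(2 5)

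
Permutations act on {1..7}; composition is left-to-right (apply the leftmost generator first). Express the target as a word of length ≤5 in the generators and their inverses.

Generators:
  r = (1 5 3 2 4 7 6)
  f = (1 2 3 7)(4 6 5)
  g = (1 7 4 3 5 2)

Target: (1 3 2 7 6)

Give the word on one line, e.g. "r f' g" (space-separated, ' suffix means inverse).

  after r': (1 6 7 4 2 3 5)
  after g: (1 6 4)(2 5 7 3)
  after f: (1 5)(2 4)
  after r: (1 3 2 7 6)

r' g f r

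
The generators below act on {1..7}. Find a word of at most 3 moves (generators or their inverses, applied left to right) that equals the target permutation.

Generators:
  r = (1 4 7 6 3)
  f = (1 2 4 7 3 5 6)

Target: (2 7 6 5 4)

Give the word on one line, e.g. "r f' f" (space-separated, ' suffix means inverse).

f' r r

  after f': (1 6 5 3 7 4 2)
  after r: (1 3 6 5)(2 4)
  after r: (2 7 6 5 4)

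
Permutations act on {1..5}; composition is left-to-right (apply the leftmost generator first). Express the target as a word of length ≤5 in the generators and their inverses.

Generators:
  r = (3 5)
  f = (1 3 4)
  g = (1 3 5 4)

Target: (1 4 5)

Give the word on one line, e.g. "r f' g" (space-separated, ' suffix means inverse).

g f' g'

  after g: (1 3 5 4)
  after f': (3 5)
  after g': (1 4 5)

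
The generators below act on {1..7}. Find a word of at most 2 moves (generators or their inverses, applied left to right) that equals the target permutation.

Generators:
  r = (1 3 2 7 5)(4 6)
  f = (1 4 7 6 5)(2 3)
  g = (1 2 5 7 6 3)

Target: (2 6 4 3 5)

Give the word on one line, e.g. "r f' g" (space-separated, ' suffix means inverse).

r g

  after r: (1 3 2 7 5)(4 6)
  after g: (2 6 4 3 5)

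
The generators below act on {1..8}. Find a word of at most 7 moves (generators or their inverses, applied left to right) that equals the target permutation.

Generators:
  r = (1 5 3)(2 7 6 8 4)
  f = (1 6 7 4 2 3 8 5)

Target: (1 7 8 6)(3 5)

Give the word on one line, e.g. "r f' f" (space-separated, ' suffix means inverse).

  after r': (1 3 5)(2 4 8 6 7)
  after f: (1 8 7 3)(4 5 6)
  after r: (1 4 3 5 8 6 2 7)
  after f: (1 2 4 8 7 6 3)
  after r: (1 7 8 6)(3 5)

r' f r f r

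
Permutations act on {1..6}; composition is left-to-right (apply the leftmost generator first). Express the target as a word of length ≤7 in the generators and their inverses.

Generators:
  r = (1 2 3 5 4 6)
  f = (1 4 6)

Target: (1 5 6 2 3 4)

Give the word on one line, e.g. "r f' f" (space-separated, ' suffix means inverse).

f r r f r'

  after f: (1 4 6)
  after r: (1 6 2 3 5 4)
  after r: (2 5 6 3 4)
  after f: (1 4 2 5)(3 6)
  after r': (1 5 6 2 3 4)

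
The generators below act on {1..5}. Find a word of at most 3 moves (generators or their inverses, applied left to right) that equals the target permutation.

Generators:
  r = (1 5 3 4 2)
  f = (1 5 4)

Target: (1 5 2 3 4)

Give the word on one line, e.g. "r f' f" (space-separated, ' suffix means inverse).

  after r': (1 2 4 3 5)
  after r': (1 4 5 2 3)
  after f': (1 5 2 3 4)

r' r' f'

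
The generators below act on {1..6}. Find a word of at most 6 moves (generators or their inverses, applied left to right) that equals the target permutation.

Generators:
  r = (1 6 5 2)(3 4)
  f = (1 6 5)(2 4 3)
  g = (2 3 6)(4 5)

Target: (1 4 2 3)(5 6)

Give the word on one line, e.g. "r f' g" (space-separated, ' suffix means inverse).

f' r' g r' g'

  after f': (1 5 6)(2 3 4)
  after r': (1 6 2 4 5)
  after g: (1 2 5)(3 6)
  after r': (1 5 2 6 4 3)
  after g': (1 4 2 3)(5 6)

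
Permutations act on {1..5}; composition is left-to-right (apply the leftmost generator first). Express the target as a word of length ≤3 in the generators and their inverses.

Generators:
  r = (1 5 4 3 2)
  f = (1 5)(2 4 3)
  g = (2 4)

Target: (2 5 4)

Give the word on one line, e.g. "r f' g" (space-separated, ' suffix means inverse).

  after f: (1 5)(2 4 3)
  after r': (2 5)
  after g': (2 5 4)

f r' g'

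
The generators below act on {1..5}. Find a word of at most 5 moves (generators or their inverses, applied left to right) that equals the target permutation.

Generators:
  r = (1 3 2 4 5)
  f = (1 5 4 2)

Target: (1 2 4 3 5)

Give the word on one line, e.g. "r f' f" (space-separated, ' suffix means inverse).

r' f' r' r' f

  after r': (1 5 4 2 3)
  after f': (2 3)
  after r': (1 5 4 2)
  after r': (1 4 3)(2 5)
  after f: (1 2 4 3 5)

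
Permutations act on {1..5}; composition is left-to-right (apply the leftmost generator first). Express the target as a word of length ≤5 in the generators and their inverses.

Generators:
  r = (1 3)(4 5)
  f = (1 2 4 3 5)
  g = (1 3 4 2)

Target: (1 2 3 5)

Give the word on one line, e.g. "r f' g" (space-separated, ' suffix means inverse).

r' f' g

  after r': (1 3)(4 5)
  after f': (1 4 3 5 2)
  after g: (1 2 3 5)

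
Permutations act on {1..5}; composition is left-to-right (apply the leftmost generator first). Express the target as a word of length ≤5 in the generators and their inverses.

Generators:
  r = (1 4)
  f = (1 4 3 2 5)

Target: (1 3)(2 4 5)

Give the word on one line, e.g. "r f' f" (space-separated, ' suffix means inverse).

  after f: (1 4 3 2 5)
  after r': (2 5 4 3)
  after f: (1 4 2)(3 5)
  after f: (1 3)(2 4 5)

f r' f f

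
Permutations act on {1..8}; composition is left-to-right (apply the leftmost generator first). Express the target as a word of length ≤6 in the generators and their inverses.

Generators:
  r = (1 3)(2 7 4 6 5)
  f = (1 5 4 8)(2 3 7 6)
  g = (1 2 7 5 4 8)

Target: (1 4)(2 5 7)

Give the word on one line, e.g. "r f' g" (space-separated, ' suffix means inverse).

  after r': (1 3)(2 5 6 4 7)
  after g': (1 3 8 4 2 7)(5 6)
  after f: (1 7 5 2 6 4 3)
  after r: (1 4)(2 5 7)

r' g' f r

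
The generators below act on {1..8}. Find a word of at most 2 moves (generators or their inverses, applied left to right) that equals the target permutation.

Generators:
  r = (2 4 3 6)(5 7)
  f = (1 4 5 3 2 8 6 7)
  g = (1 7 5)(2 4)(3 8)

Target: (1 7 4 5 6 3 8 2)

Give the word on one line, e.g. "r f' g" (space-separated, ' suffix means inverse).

r f'

  after r: (2 4 3 6)(5 7)
  after f': (1 7 4 5 6 3 8 2)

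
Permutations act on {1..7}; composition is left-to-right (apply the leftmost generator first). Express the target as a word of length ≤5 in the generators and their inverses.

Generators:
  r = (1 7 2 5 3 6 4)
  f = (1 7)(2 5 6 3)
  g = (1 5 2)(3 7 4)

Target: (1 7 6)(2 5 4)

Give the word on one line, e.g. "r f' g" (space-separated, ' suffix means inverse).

  after r: (1 7 2 5 3 6 4)
  after f': (3 5 6 4 7)
  after r: (1 7 6)(2 5 4)

r f' r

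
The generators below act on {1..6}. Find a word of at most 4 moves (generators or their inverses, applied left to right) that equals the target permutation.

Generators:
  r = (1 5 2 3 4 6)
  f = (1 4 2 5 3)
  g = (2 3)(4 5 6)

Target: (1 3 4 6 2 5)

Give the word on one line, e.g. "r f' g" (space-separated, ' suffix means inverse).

r f r' g'

  after r: (1 5 2 3 4 6)
  after f: (1 3 2)(4 6)
  after r': (1 2 6 3 5)
  after g': (1 3 4 6 2 5)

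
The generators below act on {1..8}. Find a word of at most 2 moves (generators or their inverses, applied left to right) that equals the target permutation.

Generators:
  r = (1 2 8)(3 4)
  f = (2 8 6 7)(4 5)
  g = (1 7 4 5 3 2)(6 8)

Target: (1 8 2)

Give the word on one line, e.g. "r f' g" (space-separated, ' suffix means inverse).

  after r: (1 2 8)(3 4)
  after r: (1 8 2)

r r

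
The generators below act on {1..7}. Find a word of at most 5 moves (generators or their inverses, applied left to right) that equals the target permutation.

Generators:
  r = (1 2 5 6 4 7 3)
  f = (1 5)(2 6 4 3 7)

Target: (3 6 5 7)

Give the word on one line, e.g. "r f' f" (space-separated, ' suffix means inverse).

f r' r'

  after f: (1 5)(2 6 4 3 7)
  after r': (1 2 5 3 4 7)
  after r': (3 6 5 7)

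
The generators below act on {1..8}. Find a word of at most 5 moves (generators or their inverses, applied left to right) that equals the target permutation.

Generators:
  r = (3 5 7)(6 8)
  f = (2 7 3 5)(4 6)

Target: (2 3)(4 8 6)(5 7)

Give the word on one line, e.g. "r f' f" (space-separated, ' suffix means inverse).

r f' r f

  after r: (3 5 7)(6 8)
  after f': (2 5)(4 6 8)
  after r: (2 7 3 5)(4 8)
  after f: (2 3)(4 8 6)(5 7)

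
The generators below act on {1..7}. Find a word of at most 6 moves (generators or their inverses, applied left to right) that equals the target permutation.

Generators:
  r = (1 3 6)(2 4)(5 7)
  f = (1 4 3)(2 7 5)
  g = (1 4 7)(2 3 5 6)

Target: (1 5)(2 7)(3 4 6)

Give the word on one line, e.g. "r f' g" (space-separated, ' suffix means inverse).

  after g: (1 4 7)(2 3 5 6)
  after f': (2 4)(3 7)(5 6)
  after g: (1 4 3)(2 7 5)
  after r: (1 2 5 4 6)
  after f': (1 5)(2 7)(3 4 6)

g f' g r f'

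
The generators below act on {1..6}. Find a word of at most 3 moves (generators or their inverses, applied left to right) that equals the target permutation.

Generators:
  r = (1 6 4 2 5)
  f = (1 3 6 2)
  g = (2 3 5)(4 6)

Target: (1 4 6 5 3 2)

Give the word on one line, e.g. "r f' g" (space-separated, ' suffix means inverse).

  after r': (1 5 2 4 6)
  after g: (1 2 6)(3 5)
  after r': (1 4 6 5 3 2)

r' g r'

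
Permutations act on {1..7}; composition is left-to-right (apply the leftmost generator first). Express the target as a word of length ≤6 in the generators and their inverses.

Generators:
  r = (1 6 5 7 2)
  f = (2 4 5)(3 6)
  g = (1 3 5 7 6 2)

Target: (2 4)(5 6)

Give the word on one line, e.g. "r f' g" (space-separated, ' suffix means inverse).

f r g' r r

  after f: (2 4 5)(3 6)
  after r: (1 6 3 5)(2 4 7)
  after g': (1 7 6)(2 4 5)
  after r: (1 2 4 7 5)
  after r: (2 4)(5 6)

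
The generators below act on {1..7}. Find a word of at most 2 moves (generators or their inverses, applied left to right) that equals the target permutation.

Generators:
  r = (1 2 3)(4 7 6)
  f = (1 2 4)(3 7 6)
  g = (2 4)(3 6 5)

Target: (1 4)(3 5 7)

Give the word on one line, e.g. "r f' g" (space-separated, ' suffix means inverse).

  after g': (2 4)(3 5 6)
  after f': (1 4)(3 5 7)

g' f'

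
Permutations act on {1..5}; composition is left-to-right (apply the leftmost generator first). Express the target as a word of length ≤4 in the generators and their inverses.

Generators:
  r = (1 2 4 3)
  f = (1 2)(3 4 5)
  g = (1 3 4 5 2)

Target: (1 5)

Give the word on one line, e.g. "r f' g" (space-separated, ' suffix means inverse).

f g'

  after f: (1 2)(3 4 5)
  after g': (1 5)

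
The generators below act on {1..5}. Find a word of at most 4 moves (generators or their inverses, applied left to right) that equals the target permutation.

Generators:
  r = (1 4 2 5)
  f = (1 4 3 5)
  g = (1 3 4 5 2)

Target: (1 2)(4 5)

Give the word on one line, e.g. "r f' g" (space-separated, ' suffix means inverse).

  after r': (1 5 2 4)
  after g: (1 2 5)(3 4)
  after f: (1 2)(4 5)

r' g f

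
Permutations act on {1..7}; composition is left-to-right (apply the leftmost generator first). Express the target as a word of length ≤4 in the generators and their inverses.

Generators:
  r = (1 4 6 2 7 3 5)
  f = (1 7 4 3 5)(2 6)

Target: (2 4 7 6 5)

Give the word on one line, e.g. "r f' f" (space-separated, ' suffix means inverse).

r' f' r f

  after r': (1 5 3 7 2 6 4)
  after f': (1 3)(4 5)(6 7)
  after r: (1 5 6 3 4)(2 7)
  after f: (2 4 7 6 5)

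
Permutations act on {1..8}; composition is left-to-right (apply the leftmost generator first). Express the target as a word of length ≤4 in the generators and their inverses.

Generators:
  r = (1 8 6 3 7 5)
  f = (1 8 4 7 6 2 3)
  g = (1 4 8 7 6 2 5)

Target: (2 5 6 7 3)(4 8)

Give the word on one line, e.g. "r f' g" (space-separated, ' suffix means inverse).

  after r': (1 5 7 3 6 8)
  after g: (2 5 6 7 3)(4 8)

r' g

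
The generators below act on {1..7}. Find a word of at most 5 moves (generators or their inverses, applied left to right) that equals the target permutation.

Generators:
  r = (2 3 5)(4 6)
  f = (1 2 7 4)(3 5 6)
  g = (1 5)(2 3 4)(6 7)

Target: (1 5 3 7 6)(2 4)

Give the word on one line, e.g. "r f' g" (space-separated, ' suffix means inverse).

  after f': (1 4 7 2)(3 6 5)
  after r: (1 6 2)(3 4 7)
  after f': (1 5 3 7 6)(2 4)

f' r f'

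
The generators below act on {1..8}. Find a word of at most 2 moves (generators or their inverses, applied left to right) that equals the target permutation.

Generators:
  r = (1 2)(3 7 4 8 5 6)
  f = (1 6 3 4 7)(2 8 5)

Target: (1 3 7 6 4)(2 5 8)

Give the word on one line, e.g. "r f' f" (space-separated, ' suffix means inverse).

  after f: (1 6 3 4 7)(2 8 5)
  after f: (1 3 7 6 4)(2 5 8)

f f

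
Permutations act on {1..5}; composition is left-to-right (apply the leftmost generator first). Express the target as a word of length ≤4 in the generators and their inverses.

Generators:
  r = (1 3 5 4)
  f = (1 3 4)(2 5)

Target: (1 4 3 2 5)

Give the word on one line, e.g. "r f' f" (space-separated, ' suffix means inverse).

  after r: (1 3 5 4)
  after f: (1 4 3 2 5)

r f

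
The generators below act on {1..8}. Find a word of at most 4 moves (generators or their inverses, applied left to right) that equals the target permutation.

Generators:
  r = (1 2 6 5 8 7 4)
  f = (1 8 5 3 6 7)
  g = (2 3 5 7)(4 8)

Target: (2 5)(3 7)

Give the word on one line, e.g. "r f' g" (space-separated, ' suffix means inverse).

g g

  after g: (2 3 5 7)(4 8)
  after g: (2 5)(3 7)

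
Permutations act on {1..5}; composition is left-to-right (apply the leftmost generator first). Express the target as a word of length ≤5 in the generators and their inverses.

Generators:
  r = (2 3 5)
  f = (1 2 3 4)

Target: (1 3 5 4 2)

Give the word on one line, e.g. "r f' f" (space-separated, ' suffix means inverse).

  after r': (2 5 3)
  after r': (2 3 5)
  after f': (1 4 3 5)
  after f': (1 3 5 4 2)

r' r' f' f'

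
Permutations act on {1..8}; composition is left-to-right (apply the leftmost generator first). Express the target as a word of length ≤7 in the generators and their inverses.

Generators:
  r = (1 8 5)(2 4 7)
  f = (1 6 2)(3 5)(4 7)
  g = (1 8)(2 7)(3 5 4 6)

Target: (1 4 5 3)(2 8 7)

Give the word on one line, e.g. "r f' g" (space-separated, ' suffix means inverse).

  after r': (1 5 8)(2 7 4)
  after f: (1 3 5 8 6 2 4)
  after r': (1 3 8 6 7 4 5)
  after f: (1 5 6 4 3 8 2)
  after g: (1 4 5 3)(2 8 7)

r' f r' f g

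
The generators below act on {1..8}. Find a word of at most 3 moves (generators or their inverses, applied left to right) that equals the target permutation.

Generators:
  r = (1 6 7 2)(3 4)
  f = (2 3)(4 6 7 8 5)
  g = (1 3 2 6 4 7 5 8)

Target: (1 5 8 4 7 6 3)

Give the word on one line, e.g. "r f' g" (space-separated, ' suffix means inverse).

  after g': (1 8 5 7 4 6 2 3)
  after f: (1 5 8 4 7 6 3)

g' f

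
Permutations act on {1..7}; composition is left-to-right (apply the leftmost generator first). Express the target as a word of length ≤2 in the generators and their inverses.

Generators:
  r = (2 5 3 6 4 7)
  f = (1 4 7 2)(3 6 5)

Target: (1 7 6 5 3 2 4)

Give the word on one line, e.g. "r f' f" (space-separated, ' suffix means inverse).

f' r'

  after f': (1 2 7 4)(3 5 6)
  after r': (1 7 6 5 3 2 4)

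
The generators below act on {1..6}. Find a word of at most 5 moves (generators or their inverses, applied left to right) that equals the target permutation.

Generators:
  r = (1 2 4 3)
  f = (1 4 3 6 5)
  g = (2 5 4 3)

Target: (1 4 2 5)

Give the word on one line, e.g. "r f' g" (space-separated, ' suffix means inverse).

g r' r'

  after g: (2 5 4 3)
  after r': (1 3)(2 5)
  after r': (1 4 2 5)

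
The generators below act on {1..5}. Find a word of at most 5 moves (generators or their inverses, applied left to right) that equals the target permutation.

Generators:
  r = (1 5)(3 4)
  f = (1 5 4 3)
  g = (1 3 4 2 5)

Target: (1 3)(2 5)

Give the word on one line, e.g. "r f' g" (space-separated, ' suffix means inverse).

  after g: (1 3 4 2 5)
  after r': (1 4 2)
  after g': (1 3)(2 5)

g r' g'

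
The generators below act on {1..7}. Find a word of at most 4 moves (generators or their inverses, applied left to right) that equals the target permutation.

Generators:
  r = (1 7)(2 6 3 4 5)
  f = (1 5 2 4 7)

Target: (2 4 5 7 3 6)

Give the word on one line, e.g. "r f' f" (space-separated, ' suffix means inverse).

f' r'

  after f': (1 7 4 2 5)
  after r': (2 4 5 7 3 6)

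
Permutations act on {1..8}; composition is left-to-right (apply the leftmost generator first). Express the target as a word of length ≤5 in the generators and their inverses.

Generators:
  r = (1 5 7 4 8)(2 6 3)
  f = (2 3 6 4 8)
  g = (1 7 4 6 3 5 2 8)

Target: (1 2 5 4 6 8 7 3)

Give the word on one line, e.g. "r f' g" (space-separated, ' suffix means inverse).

  after r: (1 5 7 4 8)(2 6 3)
  after f': (1 5 7 6 2 3 8)
  after g: (1 2 5 4 6 8 7 3)

r f' g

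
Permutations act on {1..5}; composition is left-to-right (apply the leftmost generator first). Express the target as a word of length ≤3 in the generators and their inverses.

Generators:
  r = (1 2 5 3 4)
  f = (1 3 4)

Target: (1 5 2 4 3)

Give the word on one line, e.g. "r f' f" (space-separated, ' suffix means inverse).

  after f: (1 3 4)
  after r': (1 5 2)
  after f': (1 5 2 4 3)

f r' f'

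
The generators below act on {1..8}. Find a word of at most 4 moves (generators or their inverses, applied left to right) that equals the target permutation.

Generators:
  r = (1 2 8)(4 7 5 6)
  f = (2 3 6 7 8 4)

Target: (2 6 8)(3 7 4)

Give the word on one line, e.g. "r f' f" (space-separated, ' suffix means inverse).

f' f' f' f'

  after f': (2 4 8 7 6 3)
  after f': (2 8 6)(3 4 7)
  after f': (2 7)(3 8)(4 6)
  after f': (2 6 8)(3 7 4)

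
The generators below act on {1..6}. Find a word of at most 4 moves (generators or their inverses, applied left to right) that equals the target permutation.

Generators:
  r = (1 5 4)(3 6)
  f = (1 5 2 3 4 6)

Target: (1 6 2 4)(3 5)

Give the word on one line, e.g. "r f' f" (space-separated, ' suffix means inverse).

  after f: (1 5 2 3 4 6)
  after r': (2 6 4 3 5)
  after r': (1 4 6 5 2 3)
  after f: (1 6 2 4)(3 5)

f r' r' f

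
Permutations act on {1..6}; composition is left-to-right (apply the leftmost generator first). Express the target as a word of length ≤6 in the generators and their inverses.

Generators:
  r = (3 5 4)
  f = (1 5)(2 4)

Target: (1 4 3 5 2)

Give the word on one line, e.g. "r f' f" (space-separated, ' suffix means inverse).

f' r f r f'

  after f': (1 5)(2 4)
  after r: (1 4 2 3 5)
  after f: (1 2 3)
  after r: (1 2 5 4 3)
  after f': (1 4 3 5 2)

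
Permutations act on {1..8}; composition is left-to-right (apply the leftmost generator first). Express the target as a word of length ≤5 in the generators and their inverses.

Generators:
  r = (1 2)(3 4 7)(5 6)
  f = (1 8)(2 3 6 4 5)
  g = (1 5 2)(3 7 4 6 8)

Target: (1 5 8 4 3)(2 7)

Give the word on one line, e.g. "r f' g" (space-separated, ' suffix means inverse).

  after g': (1 2 5)(3 8 6 4 7)
  after f': (1 5 8 3)(2 4 7)
  after r': (1 6 5 8 7)(2 3)
  after r': (1 5 8 4 3)(2 7)

g' f' r' r'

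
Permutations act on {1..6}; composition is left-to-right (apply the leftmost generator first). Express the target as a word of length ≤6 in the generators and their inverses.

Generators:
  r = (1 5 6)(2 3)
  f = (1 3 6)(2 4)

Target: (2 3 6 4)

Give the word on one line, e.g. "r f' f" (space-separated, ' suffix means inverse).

  after r: (1 5 6)(2 3)
  after f': (1 5 3 4 2)
  after f': (1 5)(2 6 3)
  after r: (1 6 2)
  after f: (2 3 6 4)

r f' f' r f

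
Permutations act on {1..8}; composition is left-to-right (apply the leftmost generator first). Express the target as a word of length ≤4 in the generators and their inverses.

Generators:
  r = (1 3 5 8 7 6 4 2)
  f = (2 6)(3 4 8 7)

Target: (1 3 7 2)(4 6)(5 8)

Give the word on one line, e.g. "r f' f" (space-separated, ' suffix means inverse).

f f r

  after f: (2 6)(3 4 8 7)
  after f: (3 8)(4 7)
  after r: (1 3 7 2)(4 6)(5 8)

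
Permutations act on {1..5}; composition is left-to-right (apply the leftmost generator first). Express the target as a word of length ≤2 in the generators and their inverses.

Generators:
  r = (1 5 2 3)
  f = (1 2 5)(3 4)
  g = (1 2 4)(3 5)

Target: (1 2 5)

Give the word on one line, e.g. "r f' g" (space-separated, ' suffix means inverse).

  after f': (1 5 2)(3 4)
  after f': (1 2 5)

f' f'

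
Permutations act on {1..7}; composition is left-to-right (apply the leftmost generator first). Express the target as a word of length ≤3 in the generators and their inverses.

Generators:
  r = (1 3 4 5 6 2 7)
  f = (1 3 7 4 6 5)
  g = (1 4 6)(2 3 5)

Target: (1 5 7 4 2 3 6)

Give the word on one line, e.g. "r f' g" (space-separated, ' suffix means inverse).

r r r

  after r: (1 3 4 5 6 2 7)
  after r: (1 4 6 7 3 5 2)
  after r: (1 5 7 4 2 3 6)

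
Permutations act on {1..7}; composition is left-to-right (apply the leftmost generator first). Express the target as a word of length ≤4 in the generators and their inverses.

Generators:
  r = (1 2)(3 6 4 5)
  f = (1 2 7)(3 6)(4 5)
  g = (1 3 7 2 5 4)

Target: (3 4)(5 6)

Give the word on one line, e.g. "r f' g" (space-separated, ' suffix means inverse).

r r

  after r: (1 2)(3 6 4 5)
  after r: (3 4)(5 6)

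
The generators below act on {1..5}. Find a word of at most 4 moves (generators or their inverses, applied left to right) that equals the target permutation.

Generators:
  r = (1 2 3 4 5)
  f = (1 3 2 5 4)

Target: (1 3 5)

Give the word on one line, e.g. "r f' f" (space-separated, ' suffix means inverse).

f' r'

  after f': (1 4 5 2 3)
  after r': (1 3 5)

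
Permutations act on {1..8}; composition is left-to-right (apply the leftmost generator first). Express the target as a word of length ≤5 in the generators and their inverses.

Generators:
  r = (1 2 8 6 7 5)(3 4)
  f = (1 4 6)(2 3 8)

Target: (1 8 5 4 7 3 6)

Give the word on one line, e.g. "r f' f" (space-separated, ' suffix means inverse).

r r f' f' r

  after r: (1 2 8 6 7 5)(3 4)
  after r: (1 8 7)(2 6 5)
  after f': (1 3 2 4)(5 8 7 6)
  after f': (1 2)(3 8 7 4 6 5)
  after r: (1 8 5 4 7 3 6)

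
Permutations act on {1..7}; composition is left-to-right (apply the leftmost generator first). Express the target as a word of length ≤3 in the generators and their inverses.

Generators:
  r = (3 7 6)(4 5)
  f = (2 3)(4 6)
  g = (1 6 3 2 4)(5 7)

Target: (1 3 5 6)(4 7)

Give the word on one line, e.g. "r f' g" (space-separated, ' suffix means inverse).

  after f': (2 3)(4 6)
  after g: (1 6)(3 4)(5 7)
  after r: (1 3 5 6)(4 7)

f' g r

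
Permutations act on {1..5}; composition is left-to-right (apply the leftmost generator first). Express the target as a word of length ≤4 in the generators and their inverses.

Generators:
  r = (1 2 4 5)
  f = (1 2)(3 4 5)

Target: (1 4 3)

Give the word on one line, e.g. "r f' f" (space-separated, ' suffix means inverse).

  after r: (1 2 4 5)
  after f: (2 5)(3 4)
  after r: (1 2)(3 5 4)
  after r: (1 4 3)

r f r r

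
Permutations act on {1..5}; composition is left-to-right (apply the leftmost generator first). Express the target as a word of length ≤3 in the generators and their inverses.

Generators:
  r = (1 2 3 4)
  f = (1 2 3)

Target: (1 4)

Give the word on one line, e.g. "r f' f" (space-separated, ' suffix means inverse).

  after r': (1 4 3 2)
  after f: (1 4)

r' f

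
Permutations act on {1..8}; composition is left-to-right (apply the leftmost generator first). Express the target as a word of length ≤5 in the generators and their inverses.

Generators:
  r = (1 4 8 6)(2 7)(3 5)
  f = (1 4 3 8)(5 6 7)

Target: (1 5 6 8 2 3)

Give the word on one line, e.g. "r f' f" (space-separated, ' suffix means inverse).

  after r: (1 4 8 6)(2 7)(3 5)
  after f: (1 3 6 4)(2 5 8 7)
  after r': (1 5 4 6)(2 3 8)
  after r': (1 3 4 8 7 2 5)
  after r': (1 5 6 8 2 3)

r f r' r' r'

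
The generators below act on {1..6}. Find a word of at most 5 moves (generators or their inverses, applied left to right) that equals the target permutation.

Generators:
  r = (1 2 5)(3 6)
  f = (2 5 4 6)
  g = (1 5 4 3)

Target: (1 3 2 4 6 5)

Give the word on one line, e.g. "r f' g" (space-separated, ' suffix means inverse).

  after f': (2 6 4 5)
  after r: (1 2 3 6 4)
  after f': (1 6 5 2 3 4)
  after g': (1 6)(2 4 3 5)
  after r': (1 3 2 4 6 5)

f' r f' g' r'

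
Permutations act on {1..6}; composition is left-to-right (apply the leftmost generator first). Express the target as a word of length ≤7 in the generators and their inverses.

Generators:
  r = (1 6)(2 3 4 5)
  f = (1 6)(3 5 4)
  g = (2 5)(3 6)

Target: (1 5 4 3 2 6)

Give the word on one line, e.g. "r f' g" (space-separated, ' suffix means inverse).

  after r': (1 6)(2 5 4 3)
  after g': (1 3 5 4 6)
  after f: (1 5 3 4)
  after r: (1 2 3 5 4 6)
  after g': (1 5 4 3 2 6)

r' g' f r g'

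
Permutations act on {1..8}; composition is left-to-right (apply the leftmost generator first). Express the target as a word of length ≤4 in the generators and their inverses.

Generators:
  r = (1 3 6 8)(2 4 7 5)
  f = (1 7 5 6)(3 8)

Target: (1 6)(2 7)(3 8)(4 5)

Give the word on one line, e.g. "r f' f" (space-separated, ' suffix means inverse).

  after r: (1 3 6 8)(2 4 7 5)
  after r: (1 6)(2 7)(3 8)(4 5)

r r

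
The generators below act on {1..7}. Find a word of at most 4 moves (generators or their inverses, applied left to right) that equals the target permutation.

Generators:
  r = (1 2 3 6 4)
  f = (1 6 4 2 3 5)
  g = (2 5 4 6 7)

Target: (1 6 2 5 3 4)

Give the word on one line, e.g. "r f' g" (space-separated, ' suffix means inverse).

r' f'

  after r': (1 4 6 3 2)
  after f': (1 6 2 5 3 4)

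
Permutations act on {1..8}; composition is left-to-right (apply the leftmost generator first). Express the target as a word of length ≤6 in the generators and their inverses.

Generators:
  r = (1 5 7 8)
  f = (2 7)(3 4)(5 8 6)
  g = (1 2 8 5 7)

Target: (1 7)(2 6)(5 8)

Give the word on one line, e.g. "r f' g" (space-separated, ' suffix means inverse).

f r' g' f

  after f: (2 7)(3 4)(5 8 6)
  after r': (1 8 6)(2 5 7)(3 4)
  after g': (1 2 8 6 7)(3 4)
  after f: (1 7)(2 6)(5 8)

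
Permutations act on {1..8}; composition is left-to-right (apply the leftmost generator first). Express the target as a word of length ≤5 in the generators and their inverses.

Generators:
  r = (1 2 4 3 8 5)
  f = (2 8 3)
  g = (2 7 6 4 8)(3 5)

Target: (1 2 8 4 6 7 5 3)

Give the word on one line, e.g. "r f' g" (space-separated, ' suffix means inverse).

  after f': (2 3 8)
  after g': (2 5 3 4 6 7)
  after r': (1 5 4 6 7)(2 8 3)
  after r': (1 8 4 6 7 5 2 3)
  after f': (1 2 8 4 6 7 5 3)

f' g' r' r' f'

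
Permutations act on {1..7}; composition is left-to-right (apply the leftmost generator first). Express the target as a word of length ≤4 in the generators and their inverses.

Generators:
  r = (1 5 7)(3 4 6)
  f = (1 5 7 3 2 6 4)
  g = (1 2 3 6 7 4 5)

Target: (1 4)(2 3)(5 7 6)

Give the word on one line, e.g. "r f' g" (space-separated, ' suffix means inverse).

  after f': (1 4 6 2 3 7 5)
  after g: (1 5 2 6 3 4 7)
  after f': (3 6 7 4 5)
  after f': (1 4)(2 3)(5 7 6)

f' g f' f'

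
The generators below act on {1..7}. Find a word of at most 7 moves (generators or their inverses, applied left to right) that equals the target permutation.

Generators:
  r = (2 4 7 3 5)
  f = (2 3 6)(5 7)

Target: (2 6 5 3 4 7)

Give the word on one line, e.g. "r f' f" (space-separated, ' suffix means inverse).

  after f': (2 6 3)(5 7)
  after r': (2 6 7 3 5 4)
  after r': (2 6 4 5)
  after r': (2 6)(3 7 4)
  after r': (2 6 5 3 4 7)

f' r' r' r' r'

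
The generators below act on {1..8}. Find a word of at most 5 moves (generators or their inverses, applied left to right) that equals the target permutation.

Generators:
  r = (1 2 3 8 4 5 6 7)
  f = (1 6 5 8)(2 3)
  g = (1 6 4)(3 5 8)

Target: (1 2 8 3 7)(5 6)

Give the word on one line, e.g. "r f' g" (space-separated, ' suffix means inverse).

  after g: (1 6 4)(3 5 8)
  after r: (1 7)(2 3 6 5 4)
  after f: (1 7 6 8)(3 5 4)
  after r: (2 3 6 4 8)
  after r: (1 2 8 3 7)(5 6)

g r f r r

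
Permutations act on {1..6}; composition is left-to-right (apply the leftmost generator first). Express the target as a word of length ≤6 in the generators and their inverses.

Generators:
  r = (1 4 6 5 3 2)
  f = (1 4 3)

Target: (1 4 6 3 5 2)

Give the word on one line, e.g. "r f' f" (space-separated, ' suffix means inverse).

  after r': (1 2 3 5 6 4)
  after f: (1 2)(3 5 6)
  after r': (1 3 6 5 4)
  after f: (3 6 5)
  after r: (1 4 6 3 5 2)

r' f r' f r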